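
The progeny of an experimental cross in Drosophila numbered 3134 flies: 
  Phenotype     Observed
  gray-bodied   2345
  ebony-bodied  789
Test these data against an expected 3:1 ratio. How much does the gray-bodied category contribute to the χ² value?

Expected counts for N = 3134 under a 3:1 ratio (total parts = 4):
  gray-bodied: 3134 × 3/4 = 2350.5
  ebony-bodied: 3134 × 1/4 = 783.5
Contribution of gray-bodied: (2345 − 2350.5)² / 2350.5 = 0.0129

0.013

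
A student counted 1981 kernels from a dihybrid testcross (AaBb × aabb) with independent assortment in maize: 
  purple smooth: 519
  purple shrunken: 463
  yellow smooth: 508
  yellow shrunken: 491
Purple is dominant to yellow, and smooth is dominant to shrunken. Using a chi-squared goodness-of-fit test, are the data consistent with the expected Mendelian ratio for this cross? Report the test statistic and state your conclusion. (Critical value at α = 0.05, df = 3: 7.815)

3.604; consistent

A dihybrid testcross with independent assortment gives a 1:1:1:1 ratio.
The 1:1:1:1 ratio has 4 parts, so with N = 1981 the expected counts are:
  purple smooth: 1981 × 1/4 = 495.25
  purple shrunken: 1981 × 1/4 = 495.25
  yellow smooth: 1981 × 1/4 = 495.25
  yellow shrunken: 1981 × 1/4 = 495.25
χ² = Σ (O − E)² / E
  purple smooth: (519 − 495.25)² / 495.25 = 1.1389
  purple shrunken: (463 − 495.25)² / 495.25 = 2.1001
  yellow smooth: (508 − 495.25)² / 495.25 = 0.3282
  yellow shrunken: (491 − 495.25)² / 495.25 = 0.0365
χ² = 1.1389 + 2.1001 + 0.3282 + 0.0365 = 3.6037 ≈ 3.604
Degrees of freedom = 4 − 1 = 3; critical value at α = 0.05 is 7.815.
Since 3.604 < 7.815, we fail to reject the null hypothesis — the data are consistent with the 1:1:1:1 ratio.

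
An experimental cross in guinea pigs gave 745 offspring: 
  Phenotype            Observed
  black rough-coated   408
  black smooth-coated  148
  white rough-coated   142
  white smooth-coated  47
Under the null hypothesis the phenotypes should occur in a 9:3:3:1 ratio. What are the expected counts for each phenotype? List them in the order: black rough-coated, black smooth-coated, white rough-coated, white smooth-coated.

The 9:3:3:1 ratio has 16 parts, so with N = 745 the expected counts are:
  black rough-coated: 745 × 9/16 = 419.0625
  black smooth-coated: 745 × 3/16 = 139.6875
  white rough-coated: 745 × 3/16 = 139.6875
  white smooth-coated: 745 × 1/16 = 46.5625

419.0625, 139.6875, 139.6875, 46.5625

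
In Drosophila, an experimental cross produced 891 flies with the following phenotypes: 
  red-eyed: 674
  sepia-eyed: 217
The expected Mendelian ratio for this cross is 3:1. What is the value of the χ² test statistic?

Expected counts for N = 891 under a 3:1 ratio (total parts = 4):
  red-eyed: 891 × 3/4 = 668.25
  sepia-eyed: 891 × 1/4 = 222.75
χ² = Σ (O − E)² / E
  red-eyed: (674 − 668.25)² / 668.25 = 0.0495
  sepia-eyed: (217 − 222.75)² / 222.75 = 0.1484
χ² = 0.0495 + 0.1484 = 0.1979 ≈ 0.198

0.198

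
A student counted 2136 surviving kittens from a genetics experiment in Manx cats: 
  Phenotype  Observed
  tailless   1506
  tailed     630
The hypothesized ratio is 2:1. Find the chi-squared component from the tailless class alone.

Expected counts for N = 2136 under a 2:1 ratio (total parts = 3):
  tailless: 2136 × 2/3 = 1424
  tailed: 2136 × 1/3 = 712
Contribution of tailless: (1506 − 1424)² / 1424 = 4.7219

4.722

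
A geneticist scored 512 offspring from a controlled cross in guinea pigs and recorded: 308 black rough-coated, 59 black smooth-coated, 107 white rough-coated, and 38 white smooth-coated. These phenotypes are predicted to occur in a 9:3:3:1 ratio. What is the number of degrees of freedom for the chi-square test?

A goodness-of-fit test with 4 phenotype classes has df = 4 − 1 = 3.

3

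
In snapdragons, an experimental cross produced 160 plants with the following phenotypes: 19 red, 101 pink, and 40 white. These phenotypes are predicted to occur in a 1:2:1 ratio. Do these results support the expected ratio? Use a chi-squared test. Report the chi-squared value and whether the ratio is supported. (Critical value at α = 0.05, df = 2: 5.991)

16.538; not consistent

Under the 1:2:1 hypothesis (Σ ratio = 4, N = 160):
  red: 160 × 1/4 = 40
  pink: 160 × 2/4 = 80
  white: 160 × 1/4 = 40
χ² = Σ (O − E)² / E
  red: (19 − 40)² / 40 = 11.0250
  pink: (101 − 80)² / 80 = 5.5125
  white: (40 − 40)² / 40 = 0.0000
χ² = 11.0250 + 5.5125 + 0.0000 = 16.5375 ≈ 16.538
Degrees of freedom = 3 − 1 = 2; critical value at α = 0.05 is 5.991.
Since 16.538 > 5.991, we reject the null hypothesis — the data do not fit the 1:2:1 ratio.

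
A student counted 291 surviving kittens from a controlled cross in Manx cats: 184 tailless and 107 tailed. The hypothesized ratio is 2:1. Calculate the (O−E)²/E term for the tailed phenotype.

Total ratio parts = 3. Expected numbers out of 291:
  tailless: 291 × 2/3 = 194
  tailed: 291 × 1/3 = 97
Contribution of tailed: (107 − 97)² / 97 = 1.0309

1.031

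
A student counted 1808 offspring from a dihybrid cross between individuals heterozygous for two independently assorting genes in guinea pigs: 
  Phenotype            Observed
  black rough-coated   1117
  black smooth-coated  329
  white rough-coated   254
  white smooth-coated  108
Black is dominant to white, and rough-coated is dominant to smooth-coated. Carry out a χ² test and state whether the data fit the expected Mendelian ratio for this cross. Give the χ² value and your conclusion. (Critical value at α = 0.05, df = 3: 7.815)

31.662; not consistent

A dihybrid F₂ with independent assortment and complete dominance at both loci gives a 9:3:3:1 phenotypic ratio.
Expected counts for N = 1808 under a 9:3:3:1 ratio (total parts = 16):
  black rough-coated: 1808 × 9/16 = 1017
  black smooth-coated: 1808 × 3/16 = 339
  white rough-coated: 1808 × 3/16 = 339
  white smooth-coated: 1808 × 1/16 = 113
χ² = Σ (O − E)² / E
  black rough-coated: (1117 − 1017)² / 1017 = 9.8328
  black smooth-coated: (329 − 339)² / 339 = 0.2950
  white rough-coated: (254 − 339)² / 339 = 21.3127
  white smooth-coated: (108 − 113)² / 113 = 0.2212
χ² = 9.8328 + 0.2950 + 21.3127 + 0.2212 = 31.6617 ≈ 31.662
Degrees of freedom = 4 − 1 = 3; critical value at α = 0.05 is 7.815.
Since 31.662 > 7.815, we reject the null hypothesis — the data do not fit the 9:3:3:1 ratio.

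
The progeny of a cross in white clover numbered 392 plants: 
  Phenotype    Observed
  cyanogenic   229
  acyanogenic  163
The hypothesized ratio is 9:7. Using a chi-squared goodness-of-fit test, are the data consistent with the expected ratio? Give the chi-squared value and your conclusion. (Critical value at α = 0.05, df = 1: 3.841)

Under the 9:7 hypothesis (Σ ratio = 16, N = 392):
  cyanogenic: 392 × 9/16 = 220.5
  acyanogenic: 392 × 7/16 = 171.5
χ² = Σ (O − E)² / E
  cyanogenic: (229 − 220.5)² / 220.5 = 0.3277
  acyanogenic: (163 − 171.5)² / 171.5 = 0.4213
χ² = 0.3277 + 0.4213 = 0.749
Degrees of freedom = 2 − 1 = 1; critical value at α = 0.05 is 3.841.
Since 0.749 < 3.841, we fail to reject the null hypothesis — the data are consistent with the 9:7 ratio.

0.749; consistent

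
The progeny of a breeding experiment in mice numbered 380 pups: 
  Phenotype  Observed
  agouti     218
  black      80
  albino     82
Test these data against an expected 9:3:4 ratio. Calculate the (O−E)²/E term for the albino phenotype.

Expected counts for N = 380 under a 9:3:4 ratio (total parts = 16):
  agouti: 380 × 9/16 = 213.75
  black: 380 × 3/16 = 71.25
  albino: 380 × 4/16 = 95
Contribution of albino: (82 − 95)² / 95 = 1.7789

1.779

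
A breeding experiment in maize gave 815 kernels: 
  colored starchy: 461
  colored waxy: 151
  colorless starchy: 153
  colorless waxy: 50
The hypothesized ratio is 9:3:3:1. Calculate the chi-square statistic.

0.053

Under the 9:3:3:1 hypothesis (Σ ratio = 16, N = 815):
  colored starchy: 815 × 9/16 = 458.4375
  colored waxy: 815 × 3/16 = 152.8125
  colorless starchy: 815 × 3/16 = 152.8125
  colorless waxy: 815 × 1/16 = 50.9375
χ² = Σ (O − E)² / E
  colored starchy: (461 − 458.4375)² / 458.4375 = 0.0143
  colored waxy: (151 − 152.8125)² / 152.8125 = 0.0215
  colorless starchy: (153 − 152.8125)² / 152.8125 = 0.0002
  colorless waxy: (50 − 50.9375)² / 50.9375 = 0.0173
χ² = 0.0143 + 0.0215 + 0.0002 + 0.0173 = 0.0533 ≈ 0.053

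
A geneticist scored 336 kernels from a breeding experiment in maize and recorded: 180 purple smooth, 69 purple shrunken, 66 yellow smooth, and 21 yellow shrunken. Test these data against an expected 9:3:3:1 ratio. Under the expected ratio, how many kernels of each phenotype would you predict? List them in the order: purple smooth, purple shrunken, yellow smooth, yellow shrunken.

Total ratio parts = 16. Expected numbers out of 336:
  purple smooth: 336 × 9/16 = 189
  purple shrunken: 336 × 3/16 = 63
  yellow smooth: 336 × 3/16 = 63
  yellow shrunken: 336 × 1/16 = 21

189, 63, 63, 21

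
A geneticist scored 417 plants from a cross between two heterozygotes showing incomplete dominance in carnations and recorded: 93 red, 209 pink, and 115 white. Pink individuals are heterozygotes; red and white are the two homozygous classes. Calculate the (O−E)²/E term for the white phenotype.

1.109

With incomplete dominance, a heterozygote × heterozygote cross gives a 1:2:1 phenotypic ratio.
Under the 1:2:1 hypothesis (Σ ratio = 4, N = 417):
  red: 417 × 1/4 = 104.25
  pink: 417 × 2/4 = 208.5
  white: 417 × 1/4 = 104.25
Contribution of white: (115 − 104.25)² / 104.25 = 1.1085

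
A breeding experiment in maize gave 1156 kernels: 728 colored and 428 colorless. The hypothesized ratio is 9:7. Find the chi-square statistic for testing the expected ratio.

21.249

Under the 9:7 hypothesis (Σ ratio = 16, N = 1156):
  colored: 1156 × 9/16 = 650.25
  colorless: 1156 × 7/16 = 505.75
χ² = Σ (O − E)² / E
  colored: (728 − 650.25)² / 650.25 = 9.2965
  colorless: (428 − 505.75)² / 505.75 = 11.9527
χ² = 9.2965 + 11.9527 = 21.2492 ≈ 21.249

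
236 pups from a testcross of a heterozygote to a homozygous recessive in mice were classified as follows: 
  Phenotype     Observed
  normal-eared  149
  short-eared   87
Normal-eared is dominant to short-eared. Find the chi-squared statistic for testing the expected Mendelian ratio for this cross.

16.288

A testcross of a heterozygote (Aa × aa) gives a 1:1 phenotypic ratio.
Total ratio parts = 2. Expected numbers out of 236:
  normal-eared: 236 × 1/2 = 118
  short-eared: 236 × 1/2 = 118
χ² = Σ (O − E)² / E
  normal-eared: (149 − 118)² / 118 = 8.1441
  short-eared: (87 − 118)² / 118 = 8.1441
χ² = 8.1441 + 8.1441 = 16.2882 ≈ 16.288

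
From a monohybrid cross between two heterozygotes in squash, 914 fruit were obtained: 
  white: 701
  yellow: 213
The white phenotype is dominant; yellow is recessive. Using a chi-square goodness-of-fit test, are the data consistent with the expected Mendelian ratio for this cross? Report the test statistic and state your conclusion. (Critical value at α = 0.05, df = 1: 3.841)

For a monohybrid cross between heterozygotes with complete dominance, the expected phenotypic ratio is 3:1.
Total ratio parts = 4. Expected numbers out of 914:
  white: 914 × 3/4 = 685.5
  yellow: 914 × 1/4 = 228.5
χ² = Σ (O − E)² / E
  white: (701 − 685.5)² / 685.5 = 0.3505
  yellow: (213 − 228.5)² / 228.5 = 1.0514
χ² = 0.3505 + 1.0514 = 1.4019 ≈ 1.402
Degrees of freedom = 2 − 1 = 1; critical value at α = 0.05 is 3.841.
Since 1.402 < 3.841, we fail to reject the null hypothesis — the data are consistent with the 3:1 ratio.

1.402; consistent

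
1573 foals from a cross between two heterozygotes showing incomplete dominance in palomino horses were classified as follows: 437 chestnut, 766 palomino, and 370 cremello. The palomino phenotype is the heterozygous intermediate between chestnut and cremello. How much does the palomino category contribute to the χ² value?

0.534

With incomplete dominance, a heterozygote × heterozygote cross gives a 1:2:1 phenotypic ratio.
The 1:2:1 ratio has 4 parts, so with N = 1573 the expected counts are:
  chestnut: 1573 × 1/4 = 393.25
  palomino: 1573 × 2/4 = 786.5
  cremello: 1573 × 1/4 = 393.25
Contribution of palomino: (766 − 786.5)² / 786.5 = 0.5343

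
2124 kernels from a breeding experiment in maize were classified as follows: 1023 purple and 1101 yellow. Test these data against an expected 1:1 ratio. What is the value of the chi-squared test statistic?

2.864

Expected counts for N = 2124 under a 1:1 ratio (total parts = 2):
  purple: 2124 × 1/2 = 1062
  yellow: 2124 × 1/2 = 1062
χ² = Σ (O − E)² / E
  purple: (1023 − 1062)² / 1062 = 1.4322
  yellow: (1101 − 1062)² / 1062 = 1.4322
χ² = 1.4322 + 1.4322 = 2.8644 ≈ 2.864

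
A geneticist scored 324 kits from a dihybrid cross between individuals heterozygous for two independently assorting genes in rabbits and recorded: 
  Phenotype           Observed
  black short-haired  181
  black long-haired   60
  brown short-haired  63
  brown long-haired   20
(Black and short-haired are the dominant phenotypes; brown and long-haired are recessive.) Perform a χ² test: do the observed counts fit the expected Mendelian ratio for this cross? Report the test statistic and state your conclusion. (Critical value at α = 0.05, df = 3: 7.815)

0.104; consistent

A dihybrid F₂ with independent assortment and complete dominance at both loci gives a 9:3:3:1 phenotypic ratio.
Total ratio parts = 16. Expected numbers out of 324:
  black short-haired: 324 × 9/16 = 182.25
  black long-haired: 324 × 3/16 = 60.75
  brown short-haired: 324 × 3/16 = 60.75
  brown long-haired: 324 × 1/16 = 20.25
χ² = Σ (O − E)² / E
  black short-haired: (181 − 182.25)² / 182.25 = 0.0086
  black long-haired: (60 − 60.75)² / 60.75 = 0.0093
  brown short-haired: (63 − 60.75)² / 60.75 = 0.0833
  brown long-haired: (20 − 20.25)² / 20.25 = 0.0031
χ² = 0.0086 + 0.0093 + 0.0833 + 0.0031 = 0.1043 ≈ 0.104
Degrees of freedom = 4 − 1 = 3; critical value at α = 0.05 is 7.815.
Since 0.104 < 7.815, we fail to reject the null hypothesis — the data are consistent with the 9:3:3:1 ratio.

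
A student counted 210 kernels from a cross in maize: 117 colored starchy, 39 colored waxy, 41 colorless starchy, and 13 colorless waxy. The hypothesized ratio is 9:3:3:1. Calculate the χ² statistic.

The 9:3:3:1 ratio has 16 parts, so with N = 210 the expected counts are:
  colored starchy: 210 × 9/16 = 118.125
  colored waxy: 210 × 3/16 = 39.375
  colorless starchy: 210 × 3/16 = 39.375
  colorless waxy: 210 × 1/16 = 13.125
χ² = Σ (O − E)² / E
  colored starchy: (117 − 118.125)² / 118.125 = 0.0107
  colored waxy: (39 − 39.375)² / 39.375 = 0.0036
  colorless starchy: (41 − 39.375)² / 39.375 = 0.0671
  colorless waxy: (13 − 13.125)² / 13.125 = 0.0012
χ² = 0.0107 + 0.0036 + 0.0671 + 0.0012 = 0.0826 ≈ 0.083

0.083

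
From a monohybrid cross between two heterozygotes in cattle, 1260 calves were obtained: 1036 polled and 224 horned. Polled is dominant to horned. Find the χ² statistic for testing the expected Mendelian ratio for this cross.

35.052

For a monohybrid cross between heterozygotes with complete dominance, the expected phenotypic ratio is 3:1.
Total ratio parts = 4. Expected numbers out of 1260:
  polled: 1260 × 3/4 = 945
  horned: 1260 × 1/4 = 315
χ² = Σ (O − E)² / E
  polled: (1036 − 945)² / 945 = 8.7630
  horned: (224 − 315)² / 315 = 26.2889
χ² = 8.7630 + 26.2889 = 35.0519 ≈ 35.052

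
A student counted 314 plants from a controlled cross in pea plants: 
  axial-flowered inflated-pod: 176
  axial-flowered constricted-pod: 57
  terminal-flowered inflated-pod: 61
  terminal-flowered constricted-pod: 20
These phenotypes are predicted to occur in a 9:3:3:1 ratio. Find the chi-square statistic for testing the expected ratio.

0.146

Total ratio parts = 16. Expected numbers out of 314:
  axial-flowered inflated-pod: 314 × 9/16 = 176.625
  axial-flowered constricted-pod: 314 × 3/16 = 58.875
  terminal-flowered inflated-pod: 314 × 3/16 = 58.875
  terminal-flowered constricted-pod: 314 × 1/16 = 19.625
χ² = Σ (O − E)² / E
  axial-flowered inflated-pod: (176 − 176.625)² / 176.625 = 0.0022
  axial-flowered constricted-pod: (57 − 58.875)² / 58.875 = 0.0597
  terminal-flowered inflated-pod: (61 − 58.875)² / 58.875 = 0.0767
  terminal-flowered constricted-pod: (20 − 19.625)² / 19.625 = 0.0072
χ² = 0.0022 + 0.0597 + 0.0767 + 0.0072 = 0.1458 ≈ 0.146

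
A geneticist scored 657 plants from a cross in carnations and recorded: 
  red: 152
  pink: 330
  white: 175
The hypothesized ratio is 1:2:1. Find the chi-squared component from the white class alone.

0.704

Expected counts for N = 657 under a 1:2:1 ratio (total parts = 4):
  red: 657 × 1/4 = 164.25
  pink: 657 × 2/4 = 328.5
  white: 657 × 1/4 = 164.25
Contribution of white: (175 − 164.25)² / 164.25 = 0.7036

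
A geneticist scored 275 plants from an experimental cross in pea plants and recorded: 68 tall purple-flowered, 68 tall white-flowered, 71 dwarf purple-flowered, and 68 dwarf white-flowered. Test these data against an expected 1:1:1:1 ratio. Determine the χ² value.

Expected counts for N = 275 under a 1:1:1:1 ratio (total parts = 4):
  tall purple-flowered: 275 × 1/4 = 68.75
  tall white-flowered: 275 × 1/4 = 68.75
  dwarf purple-flowered: 275 × 1/4 = 68.75
  dwarf white-flowered: 275 × 1/4 = 68.75
χ² = Σ (O − E)² / E
  tall purple-flowered: (68 − 68.75)² / 68.75 = 0.0082
  tall white-flowered: (68 − 68.75)² / 68.75 = 0.0082
  dwarf purple-flowered: (71 − 68.75)² / 68.75 = 0.0736
  dwarf white-flowered: (68 − 68.75)² / 68.75 = 0.0082
χ² = 0.0082 + 0.0082 + 0.0736 + 0.0082 = 0.0982 ≈ 0.098

0.098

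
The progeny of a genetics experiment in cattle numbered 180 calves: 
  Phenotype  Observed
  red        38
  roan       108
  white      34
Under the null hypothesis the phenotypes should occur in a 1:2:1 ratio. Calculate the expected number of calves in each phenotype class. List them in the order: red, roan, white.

45, 90, 45

The 1:2:1 ratio has 4 parts, so with N = 180 the expected counts are:
  red: 180 × 1/4 = 45
  roan: 180 × 2/4 = 90
  white: 180 × 1/4 = 45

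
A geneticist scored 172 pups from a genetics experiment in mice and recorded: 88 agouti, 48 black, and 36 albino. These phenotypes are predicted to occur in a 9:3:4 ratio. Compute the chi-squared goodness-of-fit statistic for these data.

Expected counts for N = 172 under a 9:3:4 ratio (total parts = 16):
  agouti: 172 × 9/16 = 96.75
  black: 172 × 3/16 = 32.25
  albino: 172 × 4/16 = 43
χ² = Σ (O − E)² / E
  agouti: (88 − 96.75)² / 96.75 = 0.7913
  black: (48 − 32.25)² / 32.25 = 7.6919
  albino: (36 − 43)² / 43 = 1.1395
χ² = 0.7913 + 7.6919 + 1.1395 = 9.6227 ≈ 9.623

9.623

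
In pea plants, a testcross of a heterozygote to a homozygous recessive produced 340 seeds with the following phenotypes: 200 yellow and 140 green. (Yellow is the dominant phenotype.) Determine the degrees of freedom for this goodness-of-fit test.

1

A testcross of a heterozygote (Aa × aa) gives a 1:1 phenotypic ratio.
A goodness-of-fit test with 2 phenotype classes has df = 2 − 1 = 1.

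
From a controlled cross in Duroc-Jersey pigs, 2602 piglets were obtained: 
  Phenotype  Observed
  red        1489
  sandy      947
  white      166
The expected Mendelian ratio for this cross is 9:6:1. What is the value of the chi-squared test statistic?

1.357

Under the 9:6:1 hypothesis (Σ ratio = 16, N = 2602):
  red: 2602 × 9/16 = 1463.625
  sandy: 2602 × 6/16 = 975.75
  white: 2602 × 1/16 = 162.625
χ² = Σ (O − E)² / E
  red: (1489 − 1463.625)² / 1463.625 = 0.4399
  sandy: (947 − 975.75)² / 975.75 = 0.8471
  white: (166 − 162.625)² / 162.625 = 0.0700
χ² = 0.4399 + 0.8471 + 0.0700 = 1.357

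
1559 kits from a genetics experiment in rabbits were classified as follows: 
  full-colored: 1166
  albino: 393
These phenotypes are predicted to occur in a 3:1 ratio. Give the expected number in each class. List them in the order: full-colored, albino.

The 3:1 ratio has 4 parts, so with N = 1559 the expected counts are:
  full-colored: 1559 × 3/4 = 1169.25
  albino: 1559 × 1/4 = 389.75

1169.25, 389.75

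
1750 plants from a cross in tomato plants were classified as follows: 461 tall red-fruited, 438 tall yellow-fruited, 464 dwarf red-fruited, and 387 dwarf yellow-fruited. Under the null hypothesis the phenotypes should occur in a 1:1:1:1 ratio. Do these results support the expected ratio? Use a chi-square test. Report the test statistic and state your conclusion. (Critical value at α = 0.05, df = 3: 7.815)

8.697; not consistent

Under the 1:1:1:1 hypothesis (Σ ratio = 4, N = 1750):
  tall red-fruited: 1750 × 1/4 = 437.5
  tall yellow-fruited: 1750 × 1/4 = 437.5
  dwarf red-fruited: 1750 × 1/4 = 437.5
  dwarf yellow-fruited: 1750 × 1/4 = 437.5
χ² = Σ (O − E)² / E
  tall red-fruited: (461 − 437.5)² / 437.5 = 1.2623
  tall yellow-fruited: (438 − 437.5)² / 437.5 = 0.0006
  dwarf red-fruited: (464 − 437.5)² / 437.5 = 1.6051
  dwarf yellow-fruited: (387 − 437.5)² / 437.5 = 5.8291
χ² = 1.2623 + 0.0006 + 1.6051 + 5.8291 = 8.6971 ≈ 8.697
Degrees of freedom = 4 − 1 = 3; critical value at α = 0.05 is 7.815.
Since 8.697 > 7.815, we reject the null hypothesis — the data do not fit the 1:1:1:1 ratio.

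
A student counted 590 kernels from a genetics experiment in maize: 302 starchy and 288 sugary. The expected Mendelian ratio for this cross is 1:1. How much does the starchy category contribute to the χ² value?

Total ratio parts = 2. Expected numbers out of 590:
  starchy: 590 × 1/2 = 295
  sugary: 590 × 1/2 = 295
Contribution of starchy: (302 − 295)² / 295 = 0.1661

0.166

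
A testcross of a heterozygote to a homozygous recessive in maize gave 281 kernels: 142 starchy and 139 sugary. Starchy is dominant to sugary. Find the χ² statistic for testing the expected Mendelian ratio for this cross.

0.032

A testcross of a heterozygote (Aa × aa) gives a 1:1 phenotypic ratio.
Under the 1:1 hypothesis (Σ ratio = 2, N = 281):
  starchy: 281 × 1/2 = 140.5
  sugary: 281 × 1/2 = 140.5
χ² = Σ (O − E)² / E
  starchy: (142 − 140.5)² / 140.5 = 0.0160
  sugary: (139 − 140.5)² / 140.5 = 0.0160
χ² = 0.0160 + 0.0160 = 0.032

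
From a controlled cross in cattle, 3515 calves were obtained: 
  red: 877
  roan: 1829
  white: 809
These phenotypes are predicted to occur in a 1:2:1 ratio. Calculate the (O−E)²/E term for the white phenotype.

Total ratio parts = 4. Expected numbers out of 3515:
  red: 3515 × 1/4 = 878.75
  roan: 3515 × 2/4 = 1757.5
  white: 3515 × 1/4 = 878.75
Contribution of white: (809 − 878.75)² / 878.75 = 5.5363

5.536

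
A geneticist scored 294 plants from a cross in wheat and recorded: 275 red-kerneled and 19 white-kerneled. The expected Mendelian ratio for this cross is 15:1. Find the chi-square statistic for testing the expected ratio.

Expected counts for N = 294 under a 15:1 ratio (total parts = 16):
  red-kerneled: 294 × 15/16 = 275.625
  white-kerneled: 294 × 1/16 = 18.375
χ² = Σ (O − E)² / E
  red-kerneled: (275 − 275.625)² / 275.625 = 0.0014
  white-kerneled: (19 − 18.375)² / 18.375 = 0.0213
χ² = 0.0014 + 0.0213 = 0.0227 ≈ 0.023

0.023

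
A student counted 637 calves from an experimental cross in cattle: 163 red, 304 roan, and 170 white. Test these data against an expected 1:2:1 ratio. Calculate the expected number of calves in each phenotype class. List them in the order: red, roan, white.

159.25, 318.5, 159.25

Expected counts for N = 637 under a 1:2:1 ratio (total parts = 4):
  red: 637 × 1/4 = 159.25
  roan: 637 × 2/4 = 318.5
  white: 637 × 1/4 = 159.25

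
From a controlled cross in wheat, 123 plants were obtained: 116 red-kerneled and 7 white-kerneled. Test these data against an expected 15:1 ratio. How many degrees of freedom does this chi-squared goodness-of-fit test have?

1

A goodness-of-fit test with 2 phenotype classes has df = 2 − 1 = 1.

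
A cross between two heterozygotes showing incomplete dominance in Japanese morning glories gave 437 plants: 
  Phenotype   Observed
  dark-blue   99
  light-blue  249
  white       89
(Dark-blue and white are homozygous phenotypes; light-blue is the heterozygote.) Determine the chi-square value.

8.973

With incomplete dominance, a heterozygote × heterozygote cross gives a 1:2:1 phenotypic ratio.
Total ratio parts = 4. Expected numbers out of 437:
  dark-blue: 437 × 1/4 = 109.25
  light-blue: 437 × 2/4 = 218.5
  white: 437 × 1/4 = 109.25
χ² = Σ (O − E)² / E
  dark-blue: (99 − 109.25)² / 109.25 = 0.9617
  light-blue: (249 − 218.5)² / 218.5 = 4.2574
  white: (89 − 109.25)² / 109.25 = 3.7534
χ² = 0.9617 + 4.2574 + 3.7534 = 8.9725 ≈ 8.973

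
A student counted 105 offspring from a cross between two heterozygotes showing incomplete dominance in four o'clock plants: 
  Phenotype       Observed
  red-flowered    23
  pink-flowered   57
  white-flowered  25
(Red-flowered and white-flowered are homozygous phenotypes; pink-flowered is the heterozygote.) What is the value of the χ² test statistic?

0.848

With incomplete dominance, a heterozygote × heterozygote cross gives a 1:2:1 phenotypic ratio.
Expected counts for N = 105 under a 1:2:1 ratio (total parts = 4):
  red-flowered: 105 × 1/4 = 26.25
  pink-flowered: 105 × 2/4 = 52.5
  white-flowered: 105 × 1/4 = 26.25
χ² = Σ (O − E)² / E
  red-flowered: (23 − 26.25)² / 26.25 = 0.4024
  pink-flowered: (57 − 52.5)² / 52.5 = 0.3857
  white-flowered: (25 − 26.25)² / 26.25 = 0.0595
χ² = 0.4024 + 0.3857 + 0.0595 = 0.8476 ≈ 0.848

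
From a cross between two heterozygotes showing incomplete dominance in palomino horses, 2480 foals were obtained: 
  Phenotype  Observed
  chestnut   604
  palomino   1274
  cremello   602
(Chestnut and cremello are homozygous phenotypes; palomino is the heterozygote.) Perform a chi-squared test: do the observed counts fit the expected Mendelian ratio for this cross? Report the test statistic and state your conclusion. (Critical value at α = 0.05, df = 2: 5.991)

1.868; consistent

With incomplete dominance, a heterozygote × heterozygote cross gives a 1:2:1 phenotypic ratio.
Total ratio parts = 4. Expected numbers out of 2480:
  chestnut: 2480 × 1/4 = 620
  palomino: 2480 × 2/4 = 1240
  cremello: 2480 × 1/4 = 620
χ² = Σ (O − E)² / E
  chestnut: (604 − 620)² / 620 = 0.4129
  palomino: (1274 − 1240)² / 1240 = 0.9323
  cremello: (602 − 620)² / 620 = 0.5226
χ² = 0.4129 + 0.9323 + 0.5226 = 1.8678 ≈ 1.868
Degrees of freedom = 3 − 1 = 2; critical value at α = 0.05 is 5.991.
Since 1.868 < 5.991, we fail to reject the null hypothesis — the data are consistent with the 1:2:1 ratio.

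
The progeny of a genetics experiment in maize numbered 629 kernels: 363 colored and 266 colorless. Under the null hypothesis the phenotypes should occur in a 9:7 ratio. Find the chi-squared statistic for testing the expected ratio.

Expected counts for N = 629 under a 9:7 ratio (total parts = 16):
  colored: 629 × 9/16 = 353.8125
  colorless: 629 × 7/16 = 275.1875
χ² = Σ (O − E)² / E
  colored: (363 − 353.8125)² / 353.8125 = 0.2386
  colorless: (266 − 275.1875)² / 275.1875 = 0.3067
χ² = 0.2386 + 0.3067 = 0.5453 ≈ 0.545

0.545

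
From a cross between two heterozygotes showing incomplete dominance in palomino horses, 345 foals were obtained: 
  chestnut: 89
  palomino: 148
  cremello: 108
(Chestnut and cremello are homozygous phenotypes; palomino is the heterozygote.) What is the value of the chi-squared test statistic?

9.052

With incomplete dominance, a heterozygote × heterozygote cross gives a 1:2:1 phenotypic ratio.
Under the 1:2:1 hypothesis (Σ ratio = 4, N = 345):
  chestnut: 345 × 1/4 = 86.25
  palomino: 345 × 2/4 = 172.5
  cremello: 345 × 1/4 = 86.25
χ² = Σ (O − E)² / E
  chestnut: (89 − 86.25)² / 86.25 = 0.0877
  palomino: (148 − 172.5)² / 172.5 = 3.4797
  cremello: (108 − 86.25)² / 86.25 = 5.4848
χ² = 0.0877 + 3.4797 + 5.4848 = 9.0522 ≈ 9.052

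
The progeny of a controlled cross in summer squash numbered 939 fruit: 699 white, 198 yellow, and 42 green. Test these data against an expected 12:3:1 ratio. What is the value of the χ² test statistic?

7.518

Total ratio parts = 16. Expected numbers out of 939:
  white: 939 × 12/16 = 704.25
  yellow: 939 × 3/16 = 176.0625
  green: 939 × 1/16 = 58.6875
χ² = Σ (O − E)² / E
  white: (699 − 704.25)² / 704.25 = 0.0391
  yellow: (198 − 176.0625)² / 176.0625 = 2.7334
  green: (42 − 58.6875)² / 58.6875 = 4.7450
χ² = 0.0391 + 2.7334 + 4.7450 = 7.5175 ≈ 7.518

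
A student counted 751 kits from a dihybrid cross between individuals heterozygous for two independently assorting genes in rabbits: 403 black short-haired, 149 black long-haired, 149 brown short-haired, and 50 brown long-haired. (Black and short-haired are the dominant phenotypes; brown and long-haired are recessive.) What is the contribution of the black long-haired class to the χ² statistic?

A dihybrid F₂ with independent assortment and complete dominance at both loci gives a 9:3:3:1 phenotypic ratio.
Total ratio parts = 16. Expected numbers out of 751:
  black short-haired: 751 × 9/16 = 422.4375
  black long-haired: 751 × 3/16 = 140.8125
  brown short-haired: 751 × 3/16 = 140.8125
  brown long-haired: 751 × 1/16 = 46.9375
Contribution of black long-haired: (149 − 140.8125)² / 140.8125 = 0.4761

0.476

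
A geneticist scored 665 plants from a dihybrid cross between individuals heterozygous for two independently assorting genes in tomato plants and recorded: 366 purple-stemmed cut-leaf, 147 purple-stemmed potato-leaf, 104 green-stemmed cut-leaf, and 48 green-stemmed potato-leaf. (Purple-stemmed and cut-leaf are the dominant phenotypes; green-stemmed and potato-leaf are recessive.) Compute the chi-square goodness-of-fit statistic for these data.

A dihybrid F₂ with independent assortment and complete dominance at both loci gives a 9:3:3:1 phenotypic ratio.
Under the 9:3:3:1 hypothesis (Σ ratio = 16, N = 665):
  purple-stemmed cut-leaf: 665 × 9/16 = 374.0625
  purple-stemmed potato-leaf: 665 × 3/16 = 124.6875
  green-stemmed cut-leaf: 665 × 3/16 = 124.6875
  green-stemmed potato-leaf: 665 × 1/16 = 41.5625
χ² = Σ (O − E)² / E
  purple-stemmed cut-leaf: (366 − 374.0625)² / 374.0625 = 0.1738
  purple-stemmed potato-leaf: (147 − 124.6875)² / 124.6875 = 3.9928
  green-stemmed cut-leaf: (104 − 124.6875)² / 124.6875 = 3.4324
  green-stemmed potato-leaf: (48 − 41.5625)² / 41.5625 = 0.9971
χ² = 0.1738 + 3.9928 + 3.4324 + 0.9971 = 8.5961 ≈ 8.596

8.596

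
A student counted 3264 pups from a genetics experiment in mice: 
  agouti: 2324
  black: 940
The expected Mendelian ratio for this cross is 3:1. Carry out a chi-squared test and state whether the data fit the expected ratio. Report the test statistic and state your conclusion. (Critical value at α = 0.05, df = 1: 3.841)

25.124; not consistent

Expected counts for N = 3264 under a 3:1 ratio (total parts = 4):
  agouti: 3264 × 3/4 = 2448
  black: 3264 × 1/4 = 816
χ² = Σ (O − E)² / E
  agouti: (2324 − 2448)² / 2448 = 6.2810
  black: (940 − 816)² / 816 = 18.8431
χ² = 6.2810 + 18.8431 = 25.1241 ≈ 25.124
Degrees of freedom = 2 − 1 = 1; critical value at α = 0.05 is 3.841.
Since 25.124 > 3.841, we reject the null hypothesis — the data do not fit the 3:1 ratio.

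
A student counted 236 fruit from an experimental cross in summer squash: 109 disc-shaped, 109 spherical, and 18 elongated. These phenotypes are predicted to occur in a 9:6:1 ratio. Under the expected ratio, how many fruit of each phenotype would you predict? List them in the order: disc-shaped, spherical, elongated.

Under the 9:6:1 hypothesis (Σ ratio = 16, N = 236):
  disc-shaped: 236 × 9/16 = 132.75
  spherical: 236 × 6/16 = 88.5
  elongated: 236 × 1/16 = 14.75

132.75, 88.5, 14.75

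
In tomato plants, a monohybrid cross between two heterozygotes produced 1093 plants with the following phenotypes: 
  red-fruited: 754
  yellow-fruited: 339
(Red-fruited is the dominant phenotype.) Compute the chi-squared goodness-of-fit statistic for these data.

21.095

For a monohybrid cross between heterozygotes with complete dominance, the expected phenotypic ratio is 3:1.
Expected counts for N = 1093 under a 3:1 ratio (total parts = 4):
  red-fruited: 1093 × 3/4 = 819.75
  yellow-fruited: 1093 × 1/4 = 273.25
χ² = Σ (O − E)² / E
  red-fruited: (754 − 819.75)² / 819.75 = 5.2736
  yellow-fruited: (339 − 273.25)² / 273.25 = 15.8209
χ² = 5.2736 + 15.8209 = 21.0945 ≈ 21.095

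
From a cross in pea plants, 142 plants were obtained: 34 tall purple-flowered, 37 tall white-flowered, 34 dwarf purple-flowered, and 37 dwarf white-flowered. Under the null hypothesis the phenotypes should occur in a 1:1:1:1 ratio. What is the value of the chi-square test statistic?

0.254

Under the 1:1:1:1 hypothesis (Σ ratio = 4, N = 142):
  tall purple-flowered: 142 × 1/4 = 35.5
  tall white-flowered: 142 × 1/4 = 35.5
  dwarf purple-flowered: 142 × 1/4 = 35.5
  dwarf white-flowered: 142 × 1/4 = 35.5
χ² = Σ (O − E)² / E
  tall purple-flowered: (34 − 35.5)² / 35.5 = 0.0634
  tall white-flowered: (37 − 35.5)² / 35.5 = 0.0634
  dwarf purple-flowered: (34 − 35.5)² / 35.5 = 0.0634
  dwarf white-flowered: (37 − 35.5)² / 35.5 = 0.0634
χ² = 0.0634 + 0.0634 + 0.0634 + 0.0634 = 0.2536 ≈ 0.254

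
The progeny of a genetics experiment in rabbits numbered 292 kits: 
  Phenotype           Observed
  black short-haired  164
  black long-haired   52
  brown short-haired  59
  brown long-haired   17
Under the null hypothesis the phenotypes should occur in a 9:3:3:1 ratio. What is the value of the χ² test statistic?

0.554

Under the 9:3:3:1 hypothesis (Σ ratio = 16, N = 292):
  black short-haired: 292 × 9/16 = 164.25
  black long-haired: 292 × 3/16 = 54.75
  brown short-haired: 292 × 3/16 = 54.75
  brown long-haired: 292 × 1/16 = 18.25
χ² = Σ (O − E)² / E
  black short-haired: (164 − 164.25)² / 164.25 = 0.0004
  black long-haired: (52 − 54.75)² / 54.75 = 0.1381
  brown short-haired: (59 − 54.75)² / 54.75 = 0.3299
  brown long-haired: (17 − 18.25)² / 18.25 = 0.0856
χ² = 0.0004 + 0.1381 + 0.3299 + 0.0856 = 0.554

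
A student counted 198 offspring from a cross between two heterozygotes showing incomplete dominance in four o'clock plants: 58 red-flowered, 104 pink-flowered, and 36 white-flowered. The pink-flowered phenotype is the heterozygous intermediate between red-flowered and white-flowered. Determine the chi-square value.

With incomplete dominance, a heterozygote × heterozygote cross gives a 1:2:1 phenotypic ratio.
Total ratio parts = 4. Expected numbers out of 198:
  red-flowered: 198 × 1/4 = 49.5
  pink-flowered: 198 × 2/4 = 99
  white-flowered: 198 × 1/4 = 49.5
χ² = Σ (O − E)² / E
  red-flowered: (58 − 49.5)² / 49.5 = 1.4596
  pink-flowered: (104 − 99)² / 99 = 0.2525
  white-flowered: (36 − 49.5)² / 49.5 = 3.6818
χ² = 1.4596 + 0.2525 + 3.6818 = 5.3939 ≈ 5.394

5.394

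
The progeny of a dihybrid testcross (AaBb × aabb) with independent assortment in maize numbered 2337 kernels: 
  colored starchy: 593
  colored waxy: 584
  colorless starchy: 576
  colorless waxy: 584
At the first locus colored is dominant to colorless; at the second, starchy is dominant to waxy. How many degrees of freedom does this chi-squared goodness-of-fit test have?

A dihybrid testcross with independent assortment gives a 1:1:1:1 ratio.
A goodness-of-fit test with 4 phenotype classes has df = 4 − 1 = 3.

3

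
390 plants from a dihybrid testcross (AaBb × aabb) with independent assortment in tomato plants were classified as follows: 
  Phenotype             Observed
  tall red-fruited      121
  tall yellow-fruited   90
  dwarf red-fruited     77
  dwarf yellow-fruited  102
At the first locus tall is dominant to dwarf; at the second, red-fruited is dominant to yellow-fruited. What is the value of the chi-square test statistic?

A dihybrid testcross with independent assortment gives a 1:1:1:1 ratio.
Total ratio parts = 4. Expected numbers out of 390:
  tall red-fruited: 390 × 1/4 = 97.5
  tall yellow-fruited: 390 × 1/4 = 97.5
  dwarf red-fruited: 390 × 1/4 = 97.5
  dwarf yellow-fruited: 390 × 1/4 = 97.5
χ² = Σ (O − E)² / E
  tall red-fruited: (121 − 97.5)² / 97.5 = 5.6641
  tall yellow-fruited: (90 − 97.5)² / 97.5 = 0.5769
  dwarf red-fruited: (77 − 97.5)² / 97.5 = 4.3103
  dwarf yellow-fruited: (102 − 97.5)² / 97.5 = 0.2077
χ² = 5.6641 + 0.5769 + 4.3103 + 0.2077 = 10.759

10.759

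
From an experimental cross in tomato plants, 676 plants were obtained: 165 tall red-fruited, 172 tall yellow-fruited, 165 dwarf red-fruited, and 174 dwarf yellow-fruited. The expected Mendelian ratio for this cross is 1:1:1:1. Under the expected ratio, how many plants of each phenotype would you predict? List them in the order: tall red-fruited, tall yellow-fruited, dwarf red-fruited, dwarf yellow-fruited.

Expected counts for N = 676 under a 1:1:1:1 ratio (total parts = 4):
  tall red-fruited: 676 × 1/4 = 169
  tall yellow-fruited: 676 × 1/4 = 169
  dwarf red-fruited: 676 × 1/4 = 169
  dwarf yellow-fruited: 676 × 1/4 = 169

169, 169, 169, 169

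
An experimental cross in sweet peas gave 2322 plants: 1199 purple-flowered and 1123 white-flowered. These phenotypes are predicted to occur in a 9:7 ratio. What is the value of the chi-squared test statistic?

20.083

Total ratio parts = 16. Expected numbers out of 2322:
  purple-flowered: 2322 × 9/16 = 1306.125
  white-flowered: 2322 × 7/16 = 1015.875
χ² = Σ (O − E)² / E
  purple-flowered: (1199 − 1306.125)² / 1306.125 = 8.7861
  white-flowered: (1123 − 1015.875)² / 1015.875 = 11.2964
χ² = 8.7861 + 11.2964 = 20.0825 ≈ 20.083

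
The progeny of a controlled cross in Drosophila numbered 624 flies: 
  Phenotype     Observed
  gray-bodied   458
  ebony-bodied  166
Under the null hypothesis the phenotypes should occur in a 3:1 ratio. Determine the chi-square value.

0.855

The 3:1 ratio has 4 parts, so with N = 624 the expected counts are:
  gray-bodied: 624 × 3/4 = 468
  ebony-bodied: 624 × 1/4 = 156
χ² = Σ (O − E)² / E
  gray-bodied: (458 − 468)² / 468 = 0.2137
  ebony-bodied: (166 − 156)² / 156 = 0.6410
χ² = 0.2137 + 0.6410 = 0.8547 ≈ 0.855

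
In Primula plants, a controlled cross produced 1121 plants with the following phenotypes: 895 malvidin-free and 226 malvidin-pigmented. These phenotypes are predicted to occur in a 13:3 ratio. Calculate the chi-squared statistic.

1.464

The 13:3 ratio has 16 parts, so with N = 1121 the expected counts are:
  malvidin-free: 1121 × 13/16 = 910.8125
  malvidin-pigmented: 1121 × 3/16 = 210.1875
χ² = Σ (O − E)² / E
  malvidin-free: (895 − 910.8125)² / 910.8125 = 0.2745
  malvidin-pigmented: (226 − 210.1875)² / 210.1875 = 1.1896
χ² = 0.2745 + 1.1896 = 1.4641 ≈ 1.464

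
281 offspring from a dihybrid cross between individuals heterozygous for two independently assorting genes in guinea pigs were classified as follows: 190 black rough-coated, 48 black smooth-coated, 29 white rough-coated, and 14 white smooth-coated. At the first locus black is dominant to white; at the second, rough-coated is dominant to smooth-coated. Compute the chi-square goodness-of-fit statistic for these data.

A dihybrid F₂ with independent assortment and complete dominance at both loci gives a 9:3:3:1 phenotypic ratio.
Total ratio parts = 16. Expected numbers out of 281:
  black rough-coated: 281 × 9/16 = 158.0625
  black smooth-coated: 281 × 3/16 = 52.6875
  white rough-coated: 281 × 3/16 = 52.6875
  white smooth-coated: 281 × 1/16 = 17.5625
χ² = Σ (O − E)² / E
  black rough-coated: (190 − 158.0625)² / 158.0625 = 6.4532
  black smooth-coated: (48 − 52.6875)² / 52.6875 = 0.4170
  white rough-coated: (29 − 52.6875)² / 52.6875 = 10.6495
  white smooth-coated: (14 − 17.5625)² / 17.5625 = 0.7226
χ² = 6.4532 + 0.4170 + 10.6495 + 0.7226 = 18.2423 ≈ 18.242

18.242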